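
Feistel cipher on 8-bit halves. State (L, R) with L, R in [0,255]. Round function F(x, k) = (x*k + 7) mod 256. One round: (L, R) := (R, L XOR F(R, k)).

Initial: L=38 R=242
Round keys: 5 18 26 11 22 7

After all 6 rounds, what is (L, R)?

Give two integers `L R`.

Answer: 169 84

Derivation:
Round 1 (k=5): L=242 R=231
Round 2 (k=18): L=231 R=183
Round 3 (k=26): L=183 R=122
Round 4 (k=11): L=122 R=242
Round 5 (k=22): L=242 R=169
Round 6 (k=7): L=169 R=84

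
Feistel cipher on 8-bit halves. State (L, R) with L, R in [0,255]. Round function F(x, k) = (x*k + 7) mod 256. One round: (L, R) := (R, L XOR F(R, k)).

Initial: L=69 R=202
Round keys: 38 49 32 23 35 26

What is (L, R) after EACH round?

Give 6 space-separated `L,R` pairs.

Answer: 202,70 70,167 167,161 161,217 217,19 19,44

Derivation:
Round 1 (k=38): L=202 R=70
Round 2 (k=49): L=70 R=167
Round 3 (k=32): L=167 R=161
Round 4 (k=23): L=161 R=217
Round 5 (k=35): L=217 R=19
Round 6 (k=26): L=19 R=44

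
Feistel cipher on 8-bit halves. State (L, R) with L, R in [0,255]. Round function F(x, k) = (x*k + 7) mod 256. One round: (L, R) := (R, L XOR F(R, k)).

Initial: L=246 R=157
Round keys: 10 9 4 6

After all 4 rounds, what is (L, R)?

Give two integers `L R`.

Answer: 204 140

Derivation:
Round 1 (k=10): L=157 R=223
Round 2 (k=9): L=223 R=67
Round 3 (k=4): L=67 R=204
Round 4 (k=6): L=204 R=140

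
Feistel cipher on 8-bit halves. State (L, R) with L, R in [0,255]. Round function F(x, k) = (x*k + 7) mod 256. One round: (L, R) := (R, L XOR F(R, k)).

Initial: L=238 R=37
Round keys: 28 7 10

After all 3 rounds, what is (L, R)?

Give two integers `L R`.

Round 1 (k=28): L=37 R=253
Round 2 (k=7): L=253 R=215
Round 3 (k=10): L=215 R=144

Answer: 215 144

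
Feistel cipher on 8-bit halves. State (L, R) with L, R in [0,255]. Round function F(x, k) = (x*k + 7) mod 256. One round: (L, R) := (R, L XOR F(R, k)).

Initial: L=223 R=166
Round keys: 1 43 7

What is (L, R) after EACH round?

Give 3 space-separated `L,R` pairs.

Round 1 (k=1): L=166 R=114
Round 2 (k=43): L=114 R=139
Round 3 (k=7): L=139 R=166

Answer: 166,114 114,139 139,166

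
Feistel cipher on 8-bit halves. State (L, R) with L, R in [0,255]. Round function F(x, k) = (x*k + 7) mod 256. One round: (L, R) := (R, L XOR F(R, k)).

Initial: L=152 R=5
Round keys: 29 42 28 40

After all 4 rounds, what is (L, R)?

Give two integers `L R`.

Answer: 63 221

Derivation:
Round 1 (k=29): L=5 R=0
Round 2 (k=42): L=0 R=2
Round 3 (k=28): L=2 R=63
Round 4 (k=40): L=63 R=221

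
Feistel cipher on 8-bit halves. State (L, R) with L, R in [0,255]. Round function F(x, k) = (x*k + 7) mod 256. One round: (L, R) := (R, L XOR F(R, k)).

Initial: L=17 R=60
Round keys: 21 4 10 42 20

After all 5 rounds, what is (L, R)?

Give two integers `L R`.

Round 1 (k=21): L=60 R=226
Round 2 (k=4): L=226 R=179
Round 3 (k=10): L=179 R=231
Round 4 (k=42): L=231 R=94
Round 5 (k=20): L=94 R=184

Answer: 94 184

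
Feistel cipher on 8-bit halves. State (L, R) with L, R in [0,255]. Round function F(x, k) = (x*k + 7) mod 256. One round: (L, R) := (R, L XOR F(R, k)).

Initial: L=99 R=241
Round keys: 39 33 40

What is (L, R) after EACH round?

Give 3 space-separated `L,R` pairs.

Answer: 241,221 221,117 117,146

Derivation:
Round 1 (k=39): L=241 R=221
Round 2 (k=33): L=221 R=117
Round 3 (k=40): L=117 R=146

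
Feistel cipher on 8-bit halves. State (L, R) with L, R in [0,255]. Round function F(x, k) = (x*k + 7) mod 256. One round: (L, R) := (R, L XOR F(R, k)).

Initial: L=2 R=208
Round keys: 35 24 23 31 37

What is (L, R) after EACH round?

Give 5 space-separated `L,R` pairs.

Round 1 (k=35): L=208 R=117
Round 2 (k=24): L=117 R=47
Round 3 (k=23): L=47 R=53
Round 4 (k=31): L=53 R=93
Round 5 (k=37): L=93 R=77

Answer: 208,117 117,47 47,53 53,93 93,77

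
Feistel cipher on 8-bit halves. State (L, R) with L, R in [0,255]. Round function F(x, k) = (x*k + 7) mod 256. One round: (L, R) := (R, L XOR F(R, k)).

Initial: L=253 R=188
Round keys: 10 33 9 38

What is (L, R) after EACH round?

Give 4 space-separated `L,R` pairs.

Round 1 (k=10): L=188 R=162
Round 2 (k=33): L=162 R=85
Round 3 (k=9): L=85 R=166
Round 4 (k=38): L=166 R=254

Answer: 188,162 162,85 85,166 166,254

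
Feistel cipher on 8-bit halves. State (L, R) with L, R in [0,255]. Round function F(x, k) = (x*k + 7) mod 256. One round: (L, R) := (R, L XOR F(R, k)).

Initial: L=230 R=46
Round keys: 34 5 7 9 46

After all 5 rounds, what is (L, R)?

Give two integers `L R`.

Answer: 29 81

Derivation:
Round 1 (k=34): L=46 R=197
Round 2 (k=5): L=197 R=206
Round 3 (k=7): L=206 R=108
Round 4 (k=9): L=108 R=29
Round 5 (k=46): L=29 R=81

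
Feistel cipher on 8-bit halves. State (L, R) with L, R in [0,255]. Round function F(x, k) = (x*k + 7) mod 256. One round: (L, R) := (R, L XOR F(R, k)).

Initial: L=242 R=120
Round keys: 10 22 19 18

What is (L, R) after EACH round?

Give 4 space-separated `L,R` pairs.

Answer: 120,69 69,141 141,59 59,160

Derivation:
Round 1 (k=10): L=120 R=69
Round 2 (k=22): L=69 R=141
Round 3 (k=19): L=141 R=59
Round 4 (k=18): L=59 R=160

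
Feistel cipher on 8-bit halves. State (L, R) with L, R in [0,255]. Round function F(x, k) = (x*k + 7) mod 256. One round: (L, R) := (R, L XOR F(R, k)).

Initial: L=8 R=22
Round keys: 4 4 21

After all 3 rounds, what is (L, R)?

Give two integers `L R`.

Answer: 117 247

Derivation:
Round 1 (k=4): L=22 R=87
Round 2 (k=4): L=87 R=117
Round 3 (k=21): L=117 R=247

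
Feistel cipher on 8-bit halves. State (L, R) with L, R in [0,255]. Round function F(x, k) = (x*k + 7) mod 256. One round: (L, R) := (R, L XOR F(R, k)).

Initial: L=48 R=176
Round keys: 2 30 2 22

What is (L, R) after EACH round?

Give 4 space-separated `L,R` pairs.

Answer: 176,87 87,137 137,78 78,50

Derivation:
Round 1 (k=2): L=176 R=87
Round 2 (k=30): L=87 R=137
Round 3 (k=2): L=137 R=78
Round 4 (k=22): L=78 R=50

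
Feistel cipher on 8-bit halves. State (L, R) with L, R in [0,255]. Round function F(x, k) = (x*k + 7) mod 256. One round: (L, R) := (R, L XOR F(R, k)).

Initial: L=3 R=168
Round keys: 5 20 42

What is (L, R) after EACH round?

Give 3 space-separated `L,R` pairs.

Answer: 168,76 76,95 95,209

Derivation:
Round 1 (k=5): L=168 R=76
Round 2 (k=20): L=76 R=95
Round 3 (k=42): L=95 R=209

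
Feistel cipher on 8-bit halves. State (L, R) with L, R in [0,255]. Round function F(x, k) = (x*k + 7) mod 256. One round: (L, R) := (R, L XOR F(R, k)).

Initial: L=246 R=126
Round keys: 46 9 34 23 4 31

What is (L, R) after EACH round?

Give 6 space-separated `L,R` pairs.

Answer: 126,93 93,50 50,246 246,19 19,165 165,17

Derivation:
Round 1 (k=46): L=126 R=93
Round 2 (k=9): L=93 R=50
Round 3 (k=34): L=50 R=246
Round 4 (k=23): L=246 R=19
Round 5 (k=4): L=19 R=165
Round 6 (k=31): L=165 R=17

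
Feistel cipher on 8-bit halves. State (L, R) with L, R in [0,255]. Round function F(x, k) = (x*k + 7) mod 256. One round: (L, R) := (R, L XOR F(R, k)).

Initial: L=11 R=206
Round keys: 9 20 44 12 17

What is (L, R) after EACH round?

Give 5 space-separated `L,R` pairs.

Answer: 206,78 78,209 209,189 189,50 50,228

Derivation:
Round 1 (k=9): L=206 R=78
Round 2 (k=20): L=78 R=209
Round 3 (k=44): L=209 R=189
Round 4 (k=12): L=189 R=50
Round 5 (k=17): L=50 R=228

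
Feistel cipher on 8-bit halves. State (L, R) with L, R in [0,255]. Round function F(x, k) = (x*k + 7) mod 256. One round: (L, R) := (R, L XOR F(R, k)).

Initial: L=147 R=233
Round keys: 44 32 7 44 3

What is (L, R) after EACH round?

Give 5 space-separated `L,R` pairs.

Round 1 (k=44): L=233 R=128
Round 2 (k=32): L=128 R=238
Round 3 (k=7): L=238 R=9
Round 4 (k=44): L=9 R=125
Round 5 (k=3): L=125 R=119

Answer: 233,128 128,238 238,9 9,125 125,119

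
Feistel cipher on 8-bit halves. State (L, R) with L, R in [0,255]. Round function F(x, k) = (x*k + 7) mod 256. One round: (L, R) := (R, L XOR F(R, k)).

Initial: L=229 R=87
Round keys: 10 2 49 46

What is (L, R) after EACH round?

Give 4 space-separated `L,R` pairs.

Round 1 (k=10): L=87 R=136
Round 2 (k=2): L=136 R=64
Round 3 (k=49): L=64 R=207
Round 4 (k=46): L=207 R=121

Answer: 87,136 136,64 64,207 207,121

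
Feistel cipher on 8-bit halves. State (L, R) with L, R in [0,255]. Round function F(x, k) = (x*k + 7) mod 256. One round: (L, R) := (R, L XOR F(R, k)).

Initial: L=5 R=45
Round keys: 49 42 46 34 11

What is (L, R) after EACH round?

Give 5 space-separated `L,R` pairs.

Round 1 (k=49): L=45 R=161
Round 2 (k=42): L=161 R=92
Round 3 (k=46): L=92 R=46
Round 4 (k=34): L=46 R=127
Round 5 (k=11): L=127 R=82

Answer: 45,161 161,92 92,46 46,127 127,82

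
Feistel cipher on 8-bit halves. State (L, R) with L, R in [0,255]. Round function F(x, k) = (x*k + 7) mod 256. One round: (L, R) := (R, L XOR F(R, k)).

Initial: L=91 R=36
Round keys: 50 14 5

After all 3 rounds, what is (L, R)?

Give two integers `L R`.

Answer: 187 250

Derivation:
Round 1 (k=50): L=36 R=84
Round 2 (k=14): L=84 R=187
Round 3 (k=5): L=187 R=250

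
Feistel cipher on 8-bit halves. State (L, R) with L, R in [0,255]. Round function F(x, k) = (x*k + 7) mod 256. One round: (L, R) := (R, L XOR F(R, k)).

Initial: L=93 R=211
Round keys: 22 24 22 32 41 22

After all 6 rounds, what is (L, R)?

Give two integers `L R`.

Answer: 89 254

Derivation:
Round 1 (k=22): L=211 R=116
Round 2 (k=24): L=116 R=52
Round 3 (k=22): L=52 R=11
Round 4 (k=32): L=11 R=83
Round 5 (k=41): L=83 R=89
Round 6 (k=22): L=89 R=254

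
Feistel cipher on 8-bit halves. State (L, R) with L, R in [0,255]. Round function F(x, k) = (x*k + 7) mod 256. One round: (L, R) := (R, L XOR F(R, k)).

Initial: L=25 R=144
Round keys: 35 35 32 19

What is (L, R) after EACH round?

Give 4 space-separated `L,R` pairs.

Round 1 (k=35): L=144 R=174
Round 2 (k=35): L=174 R=65
Round 3 (k=32): L=65 R=137
Round 4 (k=19): L=137 R=115

Answer: 144,174 174,65 65,137 137,115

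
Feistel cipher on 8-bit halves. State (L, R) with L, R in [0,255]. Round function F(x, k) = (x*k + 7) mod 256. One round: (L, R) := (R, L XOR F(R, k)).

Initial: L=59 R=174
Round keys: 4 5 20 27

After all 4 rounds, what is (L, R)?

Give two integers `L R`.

Answer: 175 73

Derivation:
Round 1 (k=4): L=174 R=132
Round 2 (k=5): L=132 R=53
Round 3 (k=20): L=53 R=175
Round 4 (k=27): L=175 R=73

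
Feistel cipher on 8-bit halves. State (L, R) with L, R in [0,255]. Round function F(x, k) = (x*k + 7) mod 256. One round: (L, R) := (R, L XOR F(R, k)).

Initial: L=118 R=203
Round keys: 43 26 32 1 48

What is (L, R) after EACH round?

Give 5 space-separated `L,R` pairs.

Round 1 (k=43): L=203 R=86
Round 2 (k=26): L=86 R=8
Round 3 (k=32): L=8 R=81
Round 4 (k=1): L=81 R=80
Round 5 (k=48): L=80 R=86

Answer: 203,86 86,8 8,81 81,80 80,86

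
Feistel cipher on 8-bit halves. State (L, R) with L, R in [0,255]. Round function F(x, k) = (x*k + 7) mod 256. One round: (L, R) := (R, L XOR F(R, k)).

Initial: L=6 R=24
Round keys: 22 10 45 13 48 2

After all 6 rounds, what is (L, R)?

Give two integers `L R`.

Answer: 26 66

Derivation:
Round 1 (k=22): L=24 R=17
Round 2 (k=10): L=17 R=169
Round 3 (k=45): L=169 R=173
Round 4 (k=13): L=173 R=121
Round 5 (k=48): L=121 R=26
Round 6 (k=2): L=26 R=66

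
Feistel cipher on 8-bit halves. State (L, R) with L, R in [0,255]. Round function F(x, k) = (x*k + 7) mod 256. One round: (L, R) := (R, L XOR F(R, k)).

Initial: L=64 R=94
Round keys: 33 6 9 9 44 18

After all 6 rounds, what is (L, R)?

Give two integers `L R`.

Answer: 156 186

Derivation:
Round 1 (k=33): L=94 R=101
Round 2 (k=6): L=101 R=59
Round 3 (k=9): L=59 R=127
Round 4 (k=9): L=127 R=69
Round 5 (k=44): L=69 R=156
Round 6 (k=18): L=156 R=186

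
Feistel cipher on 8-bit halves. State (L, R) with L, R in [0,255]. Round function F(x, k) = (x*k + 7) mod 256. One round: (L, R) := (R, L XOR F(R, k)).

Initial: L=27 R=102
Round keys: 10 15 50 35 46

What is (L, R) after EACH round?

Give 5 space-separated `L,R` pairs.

Answer: 102,24 24,9 9,209 209,147 147,160

Derivation:
Round 1 (k=10): L=102 R=24
Round 2 (k=15): L=24 R=9
Round 3 (k=50): L=9 R=209
Round 4 (k=35): L=209 R=147
Round 5 (k=46): L=147 R=160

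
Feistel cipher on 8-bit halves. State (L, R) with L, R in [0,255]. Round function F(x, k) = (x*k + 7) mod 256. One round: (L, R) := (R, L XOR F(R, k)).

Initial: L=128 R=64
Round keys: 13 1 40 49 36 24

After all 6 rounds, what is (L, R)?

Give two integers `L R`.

Round 1 (k=13): L=64 R=199
Round 2 (k=1): L=199 R=142
Round 3 (k=40): L=142 R=240
Round 4 (k=49): L=240 R=121
Round 5 (k=36): L=121 R=251
Round 6 (k=24): L=251 R=246

Answer: 251 246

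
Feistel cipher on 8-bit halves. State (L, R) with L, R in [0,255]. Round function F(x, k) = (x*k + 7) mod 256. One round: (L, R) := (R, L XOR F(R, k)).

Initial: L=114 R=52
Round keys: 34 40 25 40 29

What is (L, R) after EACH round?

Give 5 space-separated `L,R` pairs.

Round 1 (k=34): L=52 R=157
Round 2 (k=40): L=157 R=187
Round 3 (k=25): L=187 R=215
Round 4 (k=40): L=215 R=36
Round 5 (k=29): L=36 R=204

Answer: 52,157 157,187 187,215 215,36 36,204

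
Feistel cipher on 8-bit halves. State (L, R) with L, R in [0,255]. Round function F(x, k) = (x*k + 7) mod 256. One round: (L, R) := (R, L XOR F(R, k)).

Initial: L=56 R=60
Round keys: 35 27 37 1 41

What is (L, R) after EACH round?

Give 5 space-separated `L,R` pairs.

Round 1 (k=35): L=60 R=3
Round 2 (k=27): L=3 R=100
Round 3 (k=37): L=100 R=120
Round 4 (k=1): L=120 R=27
Round 5 (k=41): L=27 R=34

Answer: 60,3 3,100 100,120 120,27 27,34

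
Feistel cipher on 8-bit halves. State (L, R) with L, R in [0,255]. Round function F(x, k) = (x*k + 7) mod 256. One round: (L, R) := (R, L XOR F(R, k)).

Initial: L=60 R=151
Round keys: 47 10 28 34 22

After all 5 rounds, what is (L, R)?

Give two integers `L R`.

Round 1 (k=47): L=151 R=252
Round 2 (k=10): L=252 R=72
Round 3 (k=28): L=72 R=27
Round 4 (k=34): L=27 R=213
Round 5 (k=22): L=213 R=78

Answer: 213 78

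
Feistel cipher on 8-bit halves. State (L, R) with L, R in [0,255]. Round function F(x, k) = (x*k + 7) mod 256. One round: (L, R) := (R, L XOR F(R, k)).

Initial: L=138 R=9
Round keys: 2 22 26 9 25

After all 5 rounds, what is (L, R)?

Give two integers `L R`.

Answer: 219 190

Derivation:
Round 1 (k=2): L=9 R=147
Round 2 (k=22): L=147 R=160
Round 3 (k=26): L=160 R=212
Round 4 (k=9): L=212 R=219
Round 5 (k=25): L=219 R=190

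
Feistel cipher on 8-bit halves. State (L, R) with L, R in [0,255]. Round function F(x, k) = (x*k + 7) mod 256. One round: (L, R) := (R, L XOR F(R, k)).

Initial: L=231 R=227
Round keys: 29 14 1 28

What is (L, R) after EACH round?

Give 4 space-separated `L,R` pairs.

Answer: 227,89 89,6 6,84 84,49

Derivation:
Round 1 (k=29): L=227 R=89
Round 2 (k=14): L=89 R=6
Round 3 (k=1): L=6 R=84
Round 4 (k=28): L=84 R=49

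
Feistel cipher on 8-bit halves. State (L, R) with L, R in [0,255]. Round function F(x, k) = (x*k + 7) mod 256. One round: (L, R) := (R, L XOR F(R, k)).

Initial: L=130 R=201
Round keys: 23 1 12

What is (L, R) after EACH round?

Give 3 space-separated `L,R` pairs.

Round 1 (k=23): L=201 R=148
Round 2 (k=1): L=148 R=82
Round 3 (k=12): L=82 R=75

Answer: 201,148 148,82 82,75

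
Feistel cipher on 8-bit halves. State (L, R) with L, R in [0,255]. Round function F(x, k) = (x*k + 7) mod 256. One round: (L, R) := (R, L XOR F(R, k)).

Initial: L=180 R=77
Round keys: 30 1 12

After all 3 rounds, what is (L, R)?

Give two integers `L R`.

Answer: 141 26

Derivation:
Round 1 (k=30): L=77 R=185
Round 2 (k=1): L=185 R=141
Round 3 (k=12): L=141 R=26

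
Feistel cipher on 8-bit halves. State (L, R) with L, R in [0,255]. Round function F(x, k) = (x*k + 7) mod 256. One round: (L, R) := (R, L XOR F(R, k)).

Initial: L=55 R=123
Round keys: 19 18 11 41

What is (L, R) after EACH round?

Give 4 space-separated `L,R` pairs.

Round 1 (k=19): L=123 R=31
Round 2 (k=18): L=31 R=78
Round 3 (k=11): L=78 R=126
Round 4 (k=41): L=126 R=123

Answer: 123,31 31,78 78,126 126,123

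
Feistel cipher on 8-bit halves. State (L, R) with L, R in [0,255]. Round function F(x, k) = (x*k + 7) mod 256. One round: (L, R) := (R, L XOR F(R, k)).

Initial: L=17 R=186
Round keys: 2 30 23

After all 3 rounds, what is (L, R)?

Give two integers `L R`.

Answer: 201 124

Derivation:
Round 1 (k=2): L=186 R=106
Round 2 (k=30): L=106 R=201
Round 3 (k=23): L=201 R=124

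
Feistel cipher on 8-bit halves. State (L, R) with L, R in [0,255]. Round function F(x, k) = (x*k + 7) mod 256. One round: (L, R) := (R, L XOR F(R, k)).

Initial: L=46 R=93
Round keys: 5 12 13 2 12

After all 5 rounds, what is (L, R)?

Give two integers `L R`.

Answer: 71 28

Derivation:
Round 1 (k=5): L=93 R=246
Round 2 (k=12): L=246 R=210
Round 3 (k=13): L=210 R=71
Round 4 (k=2): L=71 R=71
Round 5 (k=12): L=71 R=28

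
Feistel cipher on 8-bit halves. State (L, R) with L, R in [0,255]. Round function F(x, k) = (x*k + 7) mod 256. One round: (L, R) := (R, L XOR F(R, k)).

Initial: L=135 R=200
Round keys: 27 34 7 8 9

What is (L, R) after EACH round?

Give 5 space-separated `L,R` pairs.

Round 1 (k=27): L=200 R=152
Round 2 (k=34): L=152 R=255
Round 3 (k=7): L=255 R=152
Round 4 (k=8): L=152 R=56
Round 5 (k=9): L=56 R=103

Answer: 200,152 152,255 255,152 152,56 56,103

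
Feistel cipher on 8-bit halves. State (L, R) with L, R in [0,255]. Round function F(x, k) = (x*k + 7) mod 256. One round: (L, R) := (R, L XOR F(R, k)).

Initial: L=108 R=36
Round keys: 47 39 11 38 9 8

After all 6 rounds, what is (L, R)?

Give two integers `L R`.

Answer: 86 204

Derivation:
Round 1 (k=47): L=36 R=207
Round 2 (k=39): L=207 R=180
Round 3 (k=11): L=180 R=12
Round 4 (k=38): L=12 R=123
Round 5 (k=9): L=123 R=86
Round 6 (k=8): L=86 R=204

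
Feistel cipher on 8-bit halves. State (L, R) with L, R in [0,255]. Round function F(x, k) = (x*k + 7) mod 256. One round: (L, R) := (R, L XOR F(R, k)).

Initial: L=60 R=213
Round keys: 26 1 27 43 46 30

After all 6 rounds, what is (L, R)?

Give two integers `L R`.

Answer: 130 230

Derivation:
Round 1 (k=26): L=213 R=149
Round 2 (k=1): L=149 R=73
Round 3 (k=27): L=73 R=47
Round 4 (k=43): L=47 R=165
Round 5 (k=46): L=165 R=130
Round 6 (k=30): L=130 R=230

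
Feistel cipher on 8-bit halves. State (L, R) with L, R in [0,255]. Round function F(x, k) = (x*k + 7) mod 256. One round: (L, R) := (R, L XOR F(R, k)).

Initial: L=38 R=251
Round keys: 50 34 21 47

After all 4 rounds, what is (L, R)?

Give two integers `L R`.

Round 1 (k=50): L=251 R=43
Round 2 (k=34): L=43 R=70
Round 3 (k=21): L=70 R=238
Round 4 (k=47): L=238 R=255

Answer: 238 255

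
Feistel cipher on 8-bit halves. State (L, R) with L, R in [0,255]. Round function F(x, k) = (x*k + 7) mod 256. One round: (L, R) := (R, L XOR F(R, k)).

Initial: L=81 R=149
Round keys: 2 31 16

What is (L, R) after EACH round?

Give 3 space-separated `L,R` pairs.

Round 1 (k=2): L=149 R=96
Round 2 (k=31): L=96 R=50
Round 3 (k=16): L=50 R=71

Answer: 149,96 96,50 50,71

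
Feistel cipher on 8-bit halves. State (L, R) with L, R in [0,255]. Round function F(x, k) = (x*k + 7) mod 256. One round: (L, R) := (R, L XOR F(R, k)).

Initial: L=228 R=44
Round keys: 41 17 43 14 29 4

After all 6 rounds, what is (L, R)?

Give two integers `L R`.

Round 1 (k=41): L=44 R=247
Round 2 (k=17): L=247 R=66
Round 3 (k=43): L=66 R=234
Round 4 (k=14): L=234 R=145
Round 5 (k=29): L=145 R=158
Round 6 (k=4): L=158 R=238

Answer: 158 238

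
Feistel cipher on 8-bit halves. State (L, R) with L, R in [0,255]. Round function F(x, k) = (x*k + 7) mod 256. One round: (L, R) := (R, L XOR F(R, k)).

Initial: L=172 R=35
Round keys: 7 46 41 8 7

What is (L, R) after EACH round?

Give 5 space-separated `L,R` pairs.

Round 1 (k=7): L=35 R=80
Round 2 (k=46): L=80 R=68
Round 3 (k=41): L=68 R=187
Round 4 (k=8): L=187 R=155
Round 5 (k=7): L=155 R=255

Answer: 35,80 80,68 68,187 187,155 155,255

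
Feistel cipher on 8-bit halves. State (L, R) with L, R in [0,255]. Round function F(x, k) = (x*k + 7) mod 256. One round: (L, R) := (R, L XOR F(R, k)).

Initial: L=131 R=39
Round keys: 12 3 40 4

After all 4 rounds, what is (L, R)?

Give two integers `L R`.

Answer: 31 171

Derivation:
Round 1 (k=12): L=39 R=88
Round 2 (k=3): L=88 R=40
Round 3 (k=40): L=40 R=31
Round 4 (k=4): L=31 R=171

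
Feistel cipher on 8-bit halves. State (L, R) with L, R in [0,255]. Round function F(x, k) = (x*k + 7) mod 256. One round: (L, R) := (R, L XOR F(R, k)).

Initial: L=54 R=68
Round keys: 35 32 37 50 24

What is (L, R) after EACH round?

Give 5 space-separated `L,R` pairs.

Answer: 68,101 101,227 227,179 179,30 30,100

Derivation:
Round 1 (k=35): L=68 R=101
Round 2 (k=32): L=101 R=227
Round 3 (k=37): L=227 R=179
Round 4 (k=50): L=179 R=30
Round 5 (k=24): L=30 R=100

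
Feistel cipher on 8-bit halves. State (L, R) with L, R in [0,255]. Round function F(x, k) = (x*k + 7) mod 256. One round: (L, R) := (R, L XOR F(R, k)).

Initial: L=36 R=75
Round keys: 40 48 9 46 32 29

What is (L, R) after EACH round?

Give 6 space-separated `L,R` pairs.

Round 1 (k=40): L=75 R=155
Round 2 (k=48): L=155 R=92
Round 3 (k=9): L=92 R=216
Round 4 (k=46): L=216 R=139
Round 5 (k=32): L=139 R=191
Round 6 (k=29): L=191 R=33

Answer: 75,155 155,92 92,216 216,139 139,191 191,33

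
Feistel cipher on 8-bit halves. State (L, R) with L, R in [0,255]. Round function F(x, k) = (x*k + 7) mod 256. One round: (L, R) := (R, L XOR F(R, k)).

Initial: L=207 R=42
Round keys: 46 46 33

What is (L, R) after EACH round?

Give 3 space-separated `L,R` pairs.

Round 1 (k=46): L=42 R=92
Round 2 (k=46): L=92 R=165
Round 3 (k=33): L=165 R=16

Answer: 42,92 92,165 165,16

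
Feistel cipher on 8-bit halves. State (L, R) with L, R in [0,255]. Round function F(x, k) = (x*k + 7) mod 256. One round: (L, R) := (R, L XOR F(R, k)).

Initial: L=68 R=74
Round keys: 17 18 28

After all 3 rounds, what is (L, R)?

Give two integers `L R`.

Answer: 139 142

Derivation:
Round 1 (k=17): L=74 R=181
Round 2 (k=18): L=181 R=139
Round 3 (k=28): L=139 R=142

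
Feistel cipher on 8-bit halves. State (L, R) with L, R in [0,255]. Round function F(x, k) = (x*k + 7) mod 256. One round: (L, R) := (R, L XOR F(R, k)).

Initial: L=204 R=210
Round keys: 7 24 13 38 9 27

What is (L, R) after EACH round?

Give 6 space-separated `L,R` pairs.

Answer: 210,9 9,13 13,185 185,112 112,78 78,49

Derivation:
Round 1 (k=7): L=210 R=9
Round 2 (k=24): L=9 R=13
Round 3 (k=13): L=13 R=185
Round 4 (k=38): L=185 R=112
Round 5 (k=9): L=112 R=78
Round 6 (k=27): L=78 R=49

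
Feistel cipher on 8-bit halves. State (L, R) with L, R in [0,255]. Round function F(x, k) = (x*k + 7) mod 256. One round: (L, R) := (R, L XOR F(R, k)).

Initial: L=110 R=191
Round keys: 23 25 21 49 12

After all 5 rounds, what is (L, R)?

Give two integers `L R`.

Round 1 (k=23): L=191 R=94
Round 2 (k=25): L=94 R=138
Round 3 (k=21): L=138 R=7
Round 4 (k=49): L=7 R=212
Round 5 (k=12): L=212 R=240

Answer: 212 240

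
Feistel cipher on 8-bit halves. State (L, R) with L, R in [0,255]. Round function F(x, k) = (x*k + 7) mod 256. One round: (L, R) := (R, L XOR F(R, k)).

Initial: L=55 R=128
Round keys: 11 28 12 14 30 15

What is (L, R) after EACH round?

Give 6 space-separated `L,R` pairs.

Answer: 128,176 176,199 199,235 235,38 38,144 144,81

Derivation:
Round 1 (k=11): L=128 R=176
Round 2 (k=28): L=176 R=199
Round 3 (k=12): L=199 R=235
Round 4 (k=14): L=235 R=38
Round 5 (k=30): L=38 R=144
Round 6 (k=15): L=144 R=81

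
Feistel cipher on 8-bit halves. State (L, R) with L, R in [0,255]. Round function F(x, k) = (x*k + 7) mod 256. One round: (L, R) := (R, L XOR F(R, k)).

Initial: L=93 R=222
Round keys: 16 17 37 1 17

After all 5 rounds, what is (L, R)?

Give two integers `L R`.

Round 1 (k=16): L=222 R=186
Round 2 (k=17): L=186 R=191
Round 3 (k=37): L=191 R=24
Round 4 (k=1): L=24 R=160
Round 5 (k=17): L=160 R=191

Answer: 160 191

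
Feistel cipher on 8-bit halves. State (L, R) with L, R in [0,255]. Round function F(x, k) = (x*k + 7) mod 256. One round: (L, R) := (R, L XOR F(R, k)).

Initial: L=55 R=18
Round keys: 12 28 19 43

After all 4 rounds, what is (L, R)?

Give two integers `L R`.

Round 1 (k=12): L=18 R=232
Round 2 (k=28): L=232 R=117
Round 3 (k=19): L=117 R=94
Round 4 (k=43): L=94 R=164

Answer: 94 164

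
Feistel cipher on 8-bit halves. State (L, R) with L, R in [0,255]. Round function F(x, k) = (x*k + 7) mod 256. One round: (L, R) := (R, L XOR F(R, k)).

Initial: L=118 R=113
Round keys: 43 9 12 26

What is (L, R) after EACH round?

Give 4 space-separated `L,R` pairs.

Round 1 (k=43): L=113 R=116
Round 2 (k=9): L=116 R=106
Round 3 (k=12): L=106 R=139
Round 4 (k=26): L=139 R=79

Answer: 113,116 116,106 106,139 139,79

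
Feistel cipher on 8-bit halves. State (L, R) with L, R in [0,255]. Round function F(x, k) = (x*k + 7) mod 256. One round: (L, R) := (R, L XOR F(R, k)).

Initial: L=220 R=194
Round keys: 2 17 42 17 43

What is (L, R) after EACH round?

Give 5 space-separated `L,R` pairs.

Round 1 (k=2): L=194 R=87
Round 2 (k=17): L=87 R=12
Round 3 (k=42): L=12 R=168
Round 4 (k=17): L=168 R=35
Round 5 (k=43): L=35 R=64

Answer: 194,87 87,12 12,168 168,35 35,64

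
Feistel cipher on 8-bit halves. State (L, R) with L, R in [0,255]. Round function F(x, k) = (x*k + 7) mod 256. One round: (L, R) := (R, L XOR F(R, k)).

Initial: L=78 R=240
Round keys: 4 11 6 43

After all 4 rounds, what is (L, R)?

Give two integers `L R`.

Answer: 42 15

Derivation:
Round 1 (k=4): L=240 R=137
Round 2 (k=11): L=137 R=26
Round 3 (k=6): L=26 R=42
Round 4 (k=43): L=42 R=15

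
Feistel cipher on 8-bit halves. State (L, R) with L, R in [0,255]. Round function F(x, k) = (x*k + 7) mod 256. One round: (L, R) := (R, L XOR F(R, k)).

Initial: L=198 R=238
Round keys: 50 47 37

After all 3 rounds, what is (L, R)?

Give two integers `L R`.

Round 1 (k=50): L=238 R=69
Round 2 (k=47): L=69 R=92
Round 3 (k=37): L=92 R=22

Answer: 92 22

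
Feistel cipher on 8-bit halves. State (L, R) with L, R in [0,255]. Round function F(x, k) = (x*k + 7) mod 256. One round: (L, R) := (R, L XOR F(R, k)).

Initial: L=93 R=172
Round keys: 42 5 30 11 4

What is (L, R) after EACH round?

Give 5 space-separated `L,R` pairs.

Round 1 (k=42): L=172 R=98
Round 2 (k=5): L=98 R=93
Round 3 (k=30): L=93 R=143
Round 4 (k=11): L=143 R=113
Round 5 (k=4): L=113 R=68

Answer: 172,98 98,93 93,143 143,113 113,68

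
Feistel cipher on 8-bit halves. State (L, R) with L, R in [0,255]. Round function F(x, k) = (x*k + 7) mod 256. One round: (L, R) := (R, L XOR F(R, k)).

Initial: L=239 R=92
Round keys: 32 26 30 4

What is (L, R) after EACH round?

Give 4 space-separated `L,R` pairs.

Answer: 92,104 104,203 203,185 185,32

Derivation:
Round 1 (k=32): L=92 R=104
Round 2 (k=26): L=104 R=203
Round 3 (k=30): L=203 R=185
Round 4 (k=4): L=185 R=32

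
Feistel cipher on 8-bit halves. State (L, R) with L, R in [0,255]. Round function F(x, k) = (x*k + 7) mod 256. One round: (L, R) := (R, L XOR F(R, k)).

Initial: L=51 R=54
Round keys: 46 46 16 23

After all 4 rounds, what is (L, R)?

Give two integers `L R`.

Answer: 159 17

Derivation:
Round 1 (k=46): L=54 R=136
Round 2 (k=46): L=136 R=65
Round 3 (k=16): L=65 R=159
Round 4 (k=23): L=159 R=17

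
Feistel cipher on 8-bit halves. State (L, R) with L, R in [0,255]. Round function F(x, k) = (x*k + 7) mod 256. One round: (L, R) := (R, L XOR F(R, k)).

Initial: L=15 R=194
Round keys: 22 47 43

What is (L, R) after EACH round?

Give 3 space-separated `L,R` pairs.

Round 1 (k=22): L=194 R=188
Round 2 (k=47): L=188 R=73
Round 3 (k=43): L=73 R=246

Answer: 194,188 188,73 73,246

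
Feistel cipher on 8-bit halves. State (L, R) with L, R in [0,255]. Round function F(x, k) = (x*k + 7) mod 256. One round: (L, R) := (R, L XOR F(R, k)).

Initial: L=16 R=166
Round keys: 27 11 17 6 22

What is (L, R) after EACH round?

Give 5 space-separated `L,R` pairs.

Round 1 (k=27): L=166 R=153
Round 2 (k=11): L=153 R=60
Round 3 (k=17): L=60 R=154
Round 4 (k=6): L=154 R=159
Round 5 (k=22): L=159 R=43

Answer: 166,153 153,60 60,154 154,159 159,43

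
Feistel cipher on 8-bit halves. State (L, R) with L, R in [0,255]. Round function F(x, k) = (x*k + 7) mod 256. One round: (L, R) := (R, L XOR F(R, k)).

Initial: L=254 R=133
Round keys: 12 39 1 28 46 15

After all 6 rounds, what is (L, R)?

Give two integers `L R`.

Answer: 204 119

Derivation:
Round 1 (k=12): L=133 R=189
Round 2 (k=39): L=189 R=87
Round 3 (k=1): L=87 R=227
Round 4 (k=28): L=227 R=140
Round 5 (k=46): L=140 R=204
Round 6 (k=15): L=204 R=119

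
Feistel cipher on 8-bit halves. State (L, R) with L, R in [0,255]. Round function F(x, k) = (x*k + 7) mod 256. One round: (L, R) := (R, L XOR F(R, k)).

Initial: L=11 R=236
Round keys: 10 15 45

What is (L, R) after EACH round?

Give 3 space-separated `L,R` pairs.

Round 1 (k=10): L=236 R=52
Round 2 (k=15): L=52 R=255
Round 3 (k=45): L=255 R=238

Answer: 236,52 52,255 255,238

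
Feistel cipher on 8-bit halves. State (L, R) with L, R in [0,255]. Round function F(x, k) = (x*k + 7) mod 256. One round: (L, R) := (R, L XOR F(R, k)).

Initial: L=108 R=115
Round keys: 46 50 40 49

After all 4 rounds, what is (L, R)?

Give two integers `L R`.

Round 1 (k=46): L=115 R=221
Round 2 (k=50): L=221 R=66
Round 3 (k=40): L=66 R=138
Round 4 (k=49): L=138 R=51

Answer: 138 51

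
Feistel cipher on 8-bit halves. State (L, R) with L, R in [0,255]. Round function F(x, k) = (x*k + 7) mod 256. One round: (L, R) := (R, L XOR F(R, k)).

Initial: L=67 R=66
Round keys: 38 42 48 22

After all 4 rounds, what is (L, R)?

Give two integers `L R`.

Answer: 103 4

Derivation:
Round 1 (k=38): L=66 R=144
Round 2 (k=42): L=144 R=229
Round 3 (k=48): L=229 R=103
Round 4 (k=22): L=103 R=4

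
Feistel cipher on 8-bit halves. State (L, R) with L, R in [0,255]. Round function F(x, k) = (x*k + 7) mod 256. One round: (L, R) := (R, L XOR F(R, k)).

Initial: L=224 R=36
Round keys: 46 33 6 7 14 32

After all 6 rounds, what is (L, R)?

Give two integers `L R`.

Round 1 (k=46): L=36 R=159
Round 2 (k=33): L=159 R=162
Round 3 (k=6): L=162 R=76
Round 4 (k=7): L=76 R=185
Round 5 (k=14): L=185 R=105
Round 6 (k=32): L=105 R=158

Answer: 105 158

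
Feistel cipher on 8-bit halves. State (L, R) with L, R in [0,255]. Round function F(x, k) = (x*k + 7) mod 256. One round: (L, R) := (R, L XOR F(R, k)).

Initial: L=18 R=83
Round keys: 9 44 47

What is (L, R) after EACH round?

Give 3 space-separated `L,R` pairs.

Answer: 83,224 224,212 212,19

Derivation:
Round 1 (k=9): L=83 R=224
Round 2 (k=44): L=224 R=212
Round 3 (k=47): L=212 R=19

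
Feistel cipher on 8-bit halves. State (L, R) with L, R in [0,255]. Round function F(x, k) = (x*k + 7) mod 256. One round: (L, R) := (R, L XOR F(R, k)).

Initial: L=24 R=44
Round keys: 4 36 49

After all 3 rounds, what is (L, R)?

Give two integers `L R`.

Round 1 (k=4): L=44 R=175
Round 2 (k=36): L=175 R=143
Round 3 (k=49): L=143 R=201

Answer: 143 201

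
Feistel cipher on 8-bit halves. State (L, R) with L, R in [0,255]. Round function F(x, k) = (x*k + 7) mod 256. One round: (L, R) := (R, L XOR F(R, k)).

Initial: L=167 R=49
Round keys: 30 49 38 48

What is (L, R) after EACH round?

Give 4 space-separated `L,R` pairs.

Answer: 49,98 98,248 248,181 181,15

Derivation:
Round 1 (k=30): L=49 R=98
Round 2 (k=49): L=98 R=248
Round 3 (k=38): L=248 R=181
Round 4 (k=48): L=181 R=15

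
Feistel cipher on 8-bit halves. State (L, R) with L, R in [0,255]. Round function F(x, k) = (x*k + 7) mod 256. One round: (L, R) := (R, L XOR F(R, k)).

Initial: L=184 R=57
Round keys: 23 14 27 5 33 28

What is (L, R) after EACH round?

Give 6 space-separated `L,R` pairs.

Round 1 (k=23): L=57 R=158
Round 2 (k=14): L=158 R=146
Round 3 (k=27): L=146 R=243
Round 4 (k=5): L=243 R=84
Round 5 (k=33): L=84 R=40
Round 6 (k=28): L=40 R=51

Answer: 57,158 158,146 146,243 243,84 84,40 40,51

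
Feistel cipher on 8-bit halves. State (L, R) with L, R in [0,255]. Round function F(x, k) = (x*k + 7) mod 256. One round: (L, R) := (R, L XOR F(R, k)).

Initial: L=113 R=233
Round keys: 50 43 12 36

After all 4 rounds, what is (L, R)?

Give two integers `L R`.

Round 1 (k=50): L=233 R=248
Round 2 (k=43): L=248 R=70
Round 3 (k=12): L=70 R=183
Round 4 (k=36): L=183 R=133

Answer: 183 133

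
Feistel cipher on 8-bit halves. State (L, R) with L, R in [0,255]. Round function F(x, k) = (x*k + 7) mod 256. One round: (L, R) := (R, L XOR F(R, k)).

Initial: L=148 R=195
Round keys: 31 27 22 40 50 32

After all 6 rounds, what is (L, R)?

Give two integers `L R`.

Round 1 (k=31): L=195 R=48
Round 2 (k=27): L=48 R=212
Round 3 (k=22): L=212 R=15
Round 4 (k=40): L=15 R=139
Round 5 (k=50): L=139 R=34
Round 6 (k=32): L=34 R=204

Answer: 34 204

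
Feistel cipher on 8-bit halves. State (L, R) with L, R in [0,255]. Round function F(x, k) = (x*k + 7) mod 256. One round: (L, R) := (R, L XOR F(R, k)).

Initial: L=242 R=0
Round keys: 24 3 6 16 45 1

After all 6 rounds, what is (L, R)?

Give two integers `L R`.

Round 1 (k=24): L=0 R=245
Round 2 (k=3): L=245 R=230
Round 3 (k=6): L=230 R=158
Round 4 (k=16): L=158 R=1
Round 5 (k=45): L=1 R=170
Round 6 (k=1): L=170 R=176

Answer: 170 176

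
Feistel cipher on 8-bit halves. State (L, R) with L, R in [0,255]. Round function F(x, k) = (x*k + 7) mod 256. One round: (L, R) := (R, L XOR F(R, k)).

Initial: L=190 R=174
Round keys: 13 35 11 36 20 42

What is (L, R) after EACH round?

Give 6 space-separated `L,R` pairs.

Answer: 174,99 99,62 62,210 210,177 177,9 9,48

Derivation:
Round 1 (k=13): L=174 R=99
Round 2 (k=35): L=99 R=62
Round 3 (k=11): L=62 R=210
Round 4 (k=36): L=210 R=177
Round 5 (k=20): L=177 R=9
Round 6 (k=42): L=9 R=48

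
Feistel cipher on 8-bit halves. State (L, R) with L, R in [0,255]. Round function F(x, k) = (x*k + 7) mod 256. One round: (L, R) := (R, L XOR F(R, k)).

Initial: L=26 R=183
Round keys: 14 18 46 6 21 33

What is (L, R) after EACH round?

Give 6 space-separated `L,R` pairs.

Answer: 183,19 19,234 234,0 0,237 237,120 120,146

Derivation:
Round 1 (k=14): L=183 R=19
Round 2 (k=18): L=19 R=234
Round 3 (k=46): L=234 R=0
Round 4 (k=6): L=0 R=237
Round 5 (k=21): L=237 R=120
Round 6 (k=33): L=120 R=146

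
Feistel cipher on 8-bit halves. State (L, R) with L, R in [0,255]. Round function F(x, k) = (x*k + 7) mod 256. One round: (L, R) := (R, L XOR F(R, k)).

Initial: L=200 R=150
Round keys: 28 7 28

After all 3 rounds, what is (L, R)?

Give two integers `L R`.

Answer: 14 40

Derivation:
Round 1 (k=28): L=150 R=167
Round 2 (k=7): L=167 R=14
Round 3 (k=28): L=14 R=40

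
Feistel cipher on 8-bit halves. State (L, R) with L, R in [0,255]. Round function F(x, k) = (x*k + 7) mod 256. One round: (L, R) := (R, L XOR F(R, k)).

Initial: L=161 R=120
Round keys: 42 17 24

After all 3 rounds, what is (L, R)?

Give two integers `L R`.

Round 1 (k=42): L=120 R=22
Round 2 (k=17): L=22 R=5
Round 3 (k=24): L=5 R=105

Answer: 5 105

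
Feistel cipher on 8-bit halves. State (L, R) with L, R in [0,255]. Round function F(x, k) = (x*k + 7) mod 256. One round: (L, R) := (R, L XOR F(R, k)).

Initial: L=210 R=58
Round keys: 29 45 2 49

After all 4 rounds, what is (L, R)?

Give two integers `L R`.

Round 1 (k=29): L=58 R=75
Round 2 (k=45): L=75 R=12
Round 3 (k=2): L=12 R=84
Round 4 (k=49): L=84 R=23

Answer: 84 23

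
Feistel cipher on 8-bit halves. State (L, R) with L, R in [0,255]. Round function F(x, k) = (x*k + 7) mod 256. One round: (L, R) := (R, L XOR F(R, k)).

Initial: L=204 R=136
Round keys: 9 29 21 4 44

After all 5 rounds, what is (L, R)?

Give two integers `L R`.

Round 1 (k=9): L=136 R=3
Round 2 (k=29): L=3 R=214
Round 3 (k=21): L=214 R=150
Round 4 (k=4): L=150 R=137
Round 5 (k=44): L=137 R=5

Answer: 137 5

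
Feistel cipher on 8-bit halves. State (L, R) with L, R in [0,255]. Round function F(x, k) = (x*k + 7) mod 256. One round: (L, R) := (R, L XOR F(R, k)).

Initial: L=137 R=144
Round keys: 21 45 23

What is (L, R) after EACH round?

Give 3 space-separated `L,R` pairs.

Answer: 144,94 94,29 29,252

Derivation:
Round 1 (k=21): L=144 R=94
Round 2 (k=45): L=94 R=29
Round 3 (k=23): L=29 R=252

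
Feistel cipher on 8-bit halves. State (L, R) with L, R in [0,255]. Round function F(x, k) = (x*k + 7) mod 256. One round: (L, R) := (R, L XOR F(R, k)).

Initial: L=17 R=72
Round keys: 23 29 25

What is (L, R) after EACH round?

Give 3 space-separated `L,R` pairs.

Answer: 72,110 110,53 53,90

Derivation:
Round 1 (k=23): L=72 R=110
Round 2 (k=29): L=110 R=53
Round 3 (k=25): L=53 R=90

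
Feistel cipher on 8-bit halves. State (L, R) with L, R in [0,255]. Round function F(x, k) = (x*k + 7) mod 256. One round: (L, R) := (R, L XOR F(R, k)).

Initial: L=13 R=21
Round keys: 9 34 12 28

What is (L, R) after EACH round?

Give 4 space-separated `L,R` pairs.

Answer: 21,201 201,172 172,222 222,227

Derivation:
Round 1 (k=9): L=21 R=201
Round 2 (k=34): L=201 R=172
Round 3 (k=12): L=172 R=222
Round 4 (k=28): L=222 R=227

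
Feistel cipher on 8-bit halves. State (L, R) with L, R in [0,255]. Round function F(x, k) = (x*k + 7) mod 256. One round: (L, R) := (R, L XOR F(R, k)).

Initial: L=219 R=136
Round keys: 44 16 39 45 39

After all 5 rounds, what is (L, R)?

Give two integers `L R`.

Answer: 12 119

Derivation:
Round 1 (k=44): L=136 R=188
Round 2 (k=16): L=188 R=79
Round 3 (k=39): L=79 R=172
Round 4 (k=45): L=172 R=12
Round 5 (k=39): L=12 R=119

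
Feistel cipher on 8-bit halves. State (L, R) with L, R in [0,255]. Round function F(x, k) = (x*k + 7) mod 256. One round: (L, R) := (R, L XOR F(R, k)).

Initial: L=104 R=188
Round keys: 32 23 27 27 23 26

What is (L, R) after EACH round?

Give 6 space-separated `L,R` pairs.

Round 1 (k=32): L=188 R=239
Round 2 (k=23): L=239 R=60
Round 3 (k=27): L=60 R=180
Round 4 (k=27): L=180 R=63
Round 5 (k=23): L=63 R=4
Round 6 (k=26): L=4 R=80

Answer: 188,239 239,60 60,180 180,63 63,4 4,80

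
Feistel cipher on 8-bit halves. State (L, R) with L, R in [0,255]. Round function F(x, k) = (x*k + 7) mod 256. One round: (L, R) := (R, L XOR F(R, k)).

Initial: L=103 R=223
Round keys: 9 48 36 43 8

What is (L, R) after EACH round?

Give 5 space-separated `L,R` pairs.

Round 1 (k=9): L=223 R=185
Round 2 (k=48): L=185 R=104
Round 3 (k=36): L=104 R=30
Round 4 (k=43): L=30 R=121
Round 5 (k=8): L=121 R=209

Answer: 223,185 185,104 104,30 30,121 121,209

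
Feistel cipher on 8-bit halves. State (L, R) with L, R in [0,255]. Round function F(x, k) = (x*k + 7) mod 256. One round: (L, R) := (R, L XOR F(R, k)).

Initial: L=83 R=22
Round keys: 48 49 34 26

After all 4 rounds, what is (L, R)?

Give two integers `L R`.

Round 1 (k=48): L=22 R=116
Round 2 (k=49): L=116 R=45
Round 3 (k=34): L=45 R=117
Round 4 (k=26): L=117 R=196

Answer: 117 196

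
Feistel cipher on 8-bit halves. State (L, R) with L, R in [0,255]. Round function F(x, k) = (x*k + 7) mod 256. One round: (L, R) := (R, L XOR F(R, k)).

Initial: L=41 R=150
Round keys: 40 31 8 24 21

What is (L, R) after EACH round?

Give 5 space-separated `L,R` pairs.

Answer: 150,94 94,255 255,161 161,224 224,198

Derivation:
Round 1 (k=40): L=150 R=94
Round 2 (k=31): L=94 R=255
Round 3 (k=8): L=255 R=161
Round 4 (k=24): L=161 R=224
Round 5 (k=21): L=224 R=198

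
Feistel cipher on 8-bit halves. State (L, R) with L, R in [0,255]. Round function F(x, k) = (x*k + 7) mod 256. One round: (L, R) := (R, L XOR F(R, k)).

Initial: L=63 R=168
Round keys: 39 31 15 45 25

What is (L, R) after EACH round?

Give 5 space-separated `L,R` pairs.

Answer: 168,160 160,207 207,136 136,32 32,175

Derivation:
Round 1 (k=39): L=168 R=160
Round 2 (k=31): L=160 R=207
Round 3 (k=15): L=207 R=136
Round 4 (k=45): L=136 R=32
Round 5 (k=25): L=32 R=175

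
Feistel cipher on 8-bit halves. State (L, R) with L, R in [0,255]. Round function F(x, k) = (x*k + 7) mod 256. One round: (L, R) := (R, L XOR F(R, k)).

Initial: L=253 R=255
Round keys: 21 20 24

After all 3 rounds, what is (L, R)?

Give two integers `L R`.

Round 1 (k=21): L=255 R=15
Round 2 (k=20): L=15 R=204
Round 3 (k=24): L=204 R=40

Answer: 204 40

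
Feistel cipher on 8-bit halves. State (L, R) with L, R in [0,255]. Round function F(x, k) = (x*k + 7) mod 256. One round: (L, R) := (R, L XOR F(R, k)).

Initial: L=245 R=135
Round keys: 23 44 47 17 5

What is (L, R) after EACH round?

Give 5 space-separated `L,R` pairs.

Round 1 (k=23): L=135 R=221
Round 2 (k=44): L=221 R=132
Round 3 (k=47): L=132 R=158
Round 4 (k=17): L=158 R=1
Round 5 (k=5): L=1 R=146

Answer: 135,221 221,132 132,158 158,1 1,146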